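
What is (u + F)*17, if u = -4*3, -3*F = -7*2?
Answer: -374/3 ≈ -124.67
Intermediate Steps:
F = 14/3 (F = -(-7)*2/3 = -1/3*(-14) = 14/3 ≈ 4.6667)
u = -12
(u + F)*17 = (-12 + 14/3)*17 = -22/3*17 = -374/3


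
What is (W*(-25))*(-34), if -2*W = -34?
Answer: 14450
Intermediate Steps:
W = 17 (W = -½*(-34) = 17)
(W*(-25))*(-34) = (17*(-25))*(-34) = -425*(-34) = 14450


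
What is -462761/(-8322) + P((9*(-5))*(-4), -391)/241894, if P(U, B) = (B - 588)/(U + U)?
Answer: 6716345202167/120782512080 ≈ 55.607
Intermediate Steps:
P(U, B) = (-588 + B)/(2*U) (P(U, B) = (-588 + B)/((2*U)) = (-588 + B)*(1/(2*U)) = (-588 + B)/(2*U))
-462761/(-8322) + P((9*(-5))*(-4), -391)/241894 = -462761/(-8322) + ((-588 - 391)/(2*(((9*(-5))*(-4)))))/241894 = -462761*(-1/8322) + ((½)*(-979)/(-45*(-4)))*(1/241894) = 462761/8322 + ((½)*(-979)/180)*(1/241894) = 462761/8322 + ((½)*(1/180)*(-979))*(1/241894) = 462761/8322 - 979/360*1/241894 = 462761/8322 - 979/87081840 = 6716345202167/120782512080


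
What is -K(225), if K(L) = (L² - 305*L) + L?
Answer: 17775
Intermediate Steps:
K(L) = L² - 304*L
-K(225) = -225*(-304 + 225) = -225*(-79) = -1*(-17775) = 17775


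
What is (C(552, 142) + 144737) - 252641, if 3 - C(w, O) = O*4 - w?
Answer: -107917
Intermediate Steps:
C(w, O) = 3 + w - 4*O (C(w, O) = 3 - (O*4 - w) = 3 - (4*O - w) = 3 - (-w + 4*O) = 3 + (w - 4*O) = 3 + w - 4*O)
(C(552, 142) + 144737) - 252641 = ((3 + 552 - 4*142) + 144737) - 252641 = ((3 + 552 - 568) + 144737) - 252641 = (-13 + 144737) - 252641 = 144724 - 252641 = -107917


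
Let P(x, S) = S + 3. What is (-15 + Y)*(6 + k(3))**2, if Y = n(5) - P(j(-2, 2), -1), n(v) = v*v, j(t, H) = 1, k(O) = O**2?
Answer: 1800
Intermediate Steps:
P(x, S) = 3 + S
n(v) = v**2
Y = 23 (Y = 5**2 - (3 - 1) = 25 - 1*2 = 25 - 2 = 23)
(-15 + Y)*(6 + k(3))**2 = (-15 + 23)*(6 + 3**2)**2 = 8*(6 + 9)**2 = 8*15**2 = 8*225 = 1800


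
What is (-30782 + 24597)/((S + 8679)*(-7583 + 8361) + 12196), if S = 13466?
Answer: -6185/17241006 ≈ -0.00035874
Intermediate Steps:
(-30782 + 24597)/((S + 8679)*(-7583 + 8361) + 12196) = (-30782 + 24597)/((13466 + 8679)*(-7583 + 8361) + 12196) = -6185/(22145*778 + 12196) = -6185/(17228810 + 12196) = -6185/17241006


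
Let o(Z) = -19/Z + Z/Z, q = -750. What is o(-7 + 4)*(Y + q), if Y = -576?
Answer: -9724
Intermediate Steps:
o(Z) = 1 - 19/Z (o(Z) = -19/Z + 1 = 1 - 19/Z)
o(-7 + 4)*(Y + q) = ((-19 + (-7 + 4))/(-7 + 4))*(-576 - 750) = ((-19 - 3)/(-3))*(-1326) = -⅓*(-22)*(-1326) = (22/3)*(-1326) = -9724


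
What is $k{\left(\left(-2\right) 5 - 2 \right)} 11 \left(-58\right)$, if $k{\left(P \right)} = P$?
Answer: $7656$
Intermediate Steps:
$k{\left(\left(-2\right) 5 - 2 \right)} 11 \left(-58\right) = \left(\left(-2\right) 5 - 2\right) 11 \left(-58\right) = \left(-10 - 2\right) 11 \left(-58\right) = \left(-12\right) 11 \left(-58\right) = \left(-132\right) \left(-58\right) = 7656$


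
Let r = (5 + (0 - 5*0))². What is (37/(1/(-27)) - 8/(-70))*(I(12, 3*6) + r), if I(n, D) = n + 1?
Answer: -1328518/35 ≈ -37958.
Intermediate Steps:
I(n, D) = 1 + n
r = 25 (r = (5 + (0 + 0))² = (5 + 0)² = 5² = 25)
(37/(1/(-27)) - 8/(-70))*(I(12, 3*6) + r) = (37/(1/(-27)) - 8/(-70))*((1 + 12) + 25) = (37/(-1/27) - 8*(-1/70))*(13 + 25) = (37*(-27) + 4/35)*38 = (-999 + 4/35)*38 = -34961/35*38 = -1328518/35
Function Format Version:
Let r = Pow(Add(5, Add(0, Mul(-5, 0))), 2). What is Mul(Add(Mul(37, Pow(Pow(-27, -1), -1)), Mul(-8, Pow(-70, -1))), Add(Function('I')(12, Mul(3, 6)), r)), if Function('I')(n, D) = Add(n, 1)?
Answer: Rational(-1328518, 35) ≈ -37958.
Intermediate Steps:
Function('I')(n, D) = Add(1, n)
r = 25 (r = Pow(Add(5, Add(0, 0)), 2) = Pow(Add(5, 0), 2) = Pow(5, 2) = 25)
Mul(Add(Mul(37, Pow(Pow(-27, -1), -1)), Mul(-8, Pow(-70, -1))), Add(Function('I')(12, Mul(3, 6)), r)) = Mul(Add(Mul(37, Pow(Pow(-27, -1), -1)), Mul(-8, Pow(-70, -1))), Add(Add(1, 12), 25)) = Mul(Add(Mul(37, Pow(Rational(-1, 27), -1)), Mul(-8, Rational(-1, 70))), Add(13, 25)) = Mul(Add(Mul(37, -27), Rational(4, 35)), 38) = Mul(Add(-999, Rational(4, 35)), 38) = Mul(Rational(-34961, 35), 38) = Rational(-1328518, 35)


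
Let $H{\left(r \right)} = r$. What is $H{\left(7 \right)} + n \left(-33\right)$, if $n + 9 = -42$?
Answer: $1690$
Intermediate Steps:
$n = -51$ ($n = -9 - 42 = -51$)
$H{\left(7 \right)} + n \left(-33\right) = 7 - -1683 = 7 + 1683 = 1690$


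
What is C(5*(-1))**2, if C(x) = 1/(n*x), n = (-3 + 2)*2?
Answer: 1/100 ≈ 0.010000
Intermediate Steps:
n = -2 (n = -1*2 = -2)
C(x) = -1/(2*x) (C(x) = 1/((-2)*x) = -1/(2*x))
C(5*(-1))**2 = (-1/(2*(5*(-1))))**2 = (-1/2/(-5))**2 = (-1/2*(-1/5))**2 = (1/10)**2 = 1/100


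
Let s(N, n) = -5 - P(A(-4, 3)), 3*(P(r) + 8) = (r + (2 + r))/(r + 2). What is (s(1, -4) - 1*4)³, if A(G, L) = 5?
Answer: -1331/343 ≈ -3.8805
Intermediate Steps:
P(r) = -8 + (2 + 2*r)/(3*(2 + r)) (P(r) = -8 + ((r + (2 + r))/(r + 2))/3 = -8 + ((2 + 2*r)/(2 + r))/3 = -8 + (2 + 2*r)/(3*(2 + r)))
s(N, n) = 17/7 (s(N, n) = -5 - 2*(-23 - 11*5)/(3*(2 + 5)) = -5 - 2*(-23 - 55)/(3*7) = -5 - 2*(-78)/(3*7) = -5 - 1*(-52/7) = -5 + 52/7 = 17/7)
(s(1, -4) - 1*4)³ = (17/7 - 1*4)³ = (17/7 - 4)³ = (-11/7)³ = -1331/343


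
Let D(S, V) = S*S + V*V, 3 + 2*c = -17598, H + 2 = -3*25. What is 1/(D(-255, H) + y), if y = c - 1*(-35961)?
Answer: 2/196229 ≈ 1.0192e-5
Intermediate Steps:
H = -77 (H = -2 - 3*25 = -2 - 75 = -77)
c = -17601/2 (c = -3/2 + (½)*(-17598) = -3/2 - 8799 = -17601/2 ≈ -8800.5)
D(S, V) = S² + V²
y = 54321/2 (y = -17601/2 - 1*(-35961) = -17601/2 + 35961 = 54321/2 ≈ 27161.)
1/(D(-255, H) + y) = 1/(((-255)² + (-77)²) + 54321/2) = 1/((65025 + 5929) + 54321/2) = 1/(70954 + 54321/2) = 1/(196229/2) = 2/196229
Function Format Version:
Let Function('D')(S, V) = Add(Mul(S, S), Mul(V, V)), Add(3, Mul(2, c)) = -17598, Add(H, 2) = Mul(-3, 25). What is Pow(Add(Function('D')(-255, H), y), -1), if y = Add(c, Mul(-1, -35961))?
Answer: Rational(2, 196229) ≈ 1.0192e-5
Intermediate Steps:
H = -77 (H = Add(-2, Mul(-3, 25)) = Add(-2, -75) = -77)
c = Rational(-17601, 2) (c = Add(Rational(-3, 2), Mul(Rational(1, 2), -17598)) = Add(Rational(-3, 2), -8799) = Rational(-17601, 2) ≈ -8800.5)
Function('D')(S, V) = Add(Pow(S, 2), Pow(V, 2))
y = Rational(54321, 2) (y = Add(Rational(-17601, 2), Mul(-1, -35961)) = Add(Rational(-17601, 2), 35961) = Rational(54321, 2) ≈ 27161.)
Pow(Add(Function('D')(-255, H), y), -1) = Pow(Add(Add(Pow(-255, 2), Pow(-77, 2)), Rational(54321, 2)), -1) = Pow(Add(Add(65025, 5929), Rational(54321, 2)), -1) = Pow(Add(70954, Rational(54321, 2)), -1) = Pow(Rational(196229, 2), -1) = Rational(2, 196229)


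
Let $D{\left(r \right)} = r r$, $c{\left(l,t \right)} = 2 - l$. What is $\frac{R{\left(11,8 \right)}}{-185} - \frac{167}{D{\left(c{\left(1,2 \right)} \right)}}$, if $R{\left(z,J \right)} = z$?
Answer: $- \frac{30906}{185} \approx -167.06$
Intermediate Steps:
$D{\left(r \right)} = r^{2}$
$\frac{R{\left(11,8 \right)}}{-185} - \frac{167}{D{\left(c{\left(1,2 \right)} \right)}} = \frac{11}{-185} - \frac{167}{\left(2 - 1\right)^{2}} = 11 \left(- \frac{1}{185}\right) - \frac{167}{\left(2 - 1\right)^{2}} = - \frac{11}{185} - \frac{167}{1^{2}} = - \frac{11}{185} - \frac{167}{1} = - \frac{11}{185} - 167 = - \frac{30906}{185}$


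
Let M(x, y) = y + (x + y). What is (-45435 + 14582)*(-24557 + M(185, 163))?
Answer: 741891238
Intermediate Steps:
M(x, y) = x + 2*y
(-45435 + 14582)*(-24557 + M(185, 163)) = (-45435 + 14582)*(-24557 + (185 + 2*163)) = -30853*(-24557 + (185 + 326)) = -30853*(-24557 + 511) = -30853*(-24046) = 741891238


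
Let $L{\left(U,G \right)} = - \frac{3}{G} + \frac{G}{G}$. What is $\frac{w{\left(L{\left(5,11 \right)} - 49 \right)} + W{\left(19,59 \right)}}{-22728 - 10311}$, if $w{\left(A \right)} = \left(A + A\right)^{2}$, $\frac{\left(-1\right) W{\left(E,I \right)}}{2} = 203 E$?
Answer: $- \frac{194450}{3997719} \approx -0.04864$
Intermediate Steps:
$W{\left(E,I \right)} = - 406 E$ ($W{\left(E,I \right)} = - 2 \cdot 203 E = - 406 E$)
$L{\left(U,G \right)} = 1 - \frac{3}{G}$ ($L{\left(U,G \right)} = - \frac{3}{G} + 1 = 1 - \frac{3}{G}$)
$w{\left(A \right)} = 4 A^{2}$ ($w{\left(A \right)} = \left(2 A\right)^{2} = 4 A^{2}$)
$\frac{w{\left(L{\left(5,11 \right)} - 49 \right)} + W{\left(19,59 \right)}}{-22728 - 10311} = \frac{4 \left(\frac{-3 + 11}{11} - 49\right)^{2} - 7714}{-22728 - 10311} = \frac{4 \left(\frac{1}{11} \cdot 8 - 49\right)^{2} - 7714}{-33039} = \left(4 \left(\frac{8}{11} - 49\right)^{2} - 7714\right) \left(- \frac{1}{33039}\right) = \left(4 \left(- \frac{531}{11}\right)^{2} - 7714\right) \left(- \frac{1}{33039}\right) = \left(4 \cdot \frac{281961}{121} - 7714\right) \left(- \frac{1}{33039}\right) = \left(\frac{1127844}{121} - 7714\right) \left(- \frac{1}{33039}\right) = \frac{194450}{121} \left(- \frac{1}{33039}\right) = - \frac{194450}{3997719}$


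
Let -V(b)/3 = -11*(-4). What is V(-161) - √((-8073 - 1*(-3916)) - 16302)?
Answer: -132 - I*√20459 ≈ -132.0 - 143.03*I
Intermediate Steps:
V(b) = -132 (V(b) = -(-33)*(-4) = -3*44 = -132)
V(-161) - √((-8073 - 1*(-3916)) - 16302) = -132 - √((-8073 - 1*(-3916)) - 16302) = -132 - √((-8073 + 3916) - 16302) = -132 - √(-4157 - 16302) = -132 - √(-20459) = -132 - I*√20459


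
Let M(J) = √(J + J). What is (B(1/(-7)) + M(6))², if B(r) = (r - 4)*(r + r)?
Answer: 32176/2401 + 232*√3/49 ≈ 21.602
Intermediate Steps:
B(r) = 2*r*(-4 + r) (B(r) = (-4 + r)*(2*r) = 2*r*(-4 + r))
M(J) = √2*√J (M(J) = √(2*J) = √2*√J)
(B(1/(-7)) + M(6))² = (2*(-4 + 1/(-7))/(-7) + √2*√6)² = (2*(-⅐)*(-4 - ⅐) + 2*√3)² = (2*(-⅐)*(-29/7) + 2*√3)² = (58/49 + 2*√3)²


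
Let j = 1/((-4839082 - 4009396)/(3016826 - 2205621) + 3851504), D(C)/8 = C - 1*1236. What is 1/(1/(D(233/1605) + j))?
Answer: -49578367756033516567/5014582478416410 ≈ -9886.8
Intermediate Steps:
D(C) = -9888 + 8*C (D(C) = 8*(C - 1*1236) = 8*(C - 1236) = 8*(-1236 + C) = -9888 + 8*C)
j = 811205/3124350453842 (j = 1/(-8848478/811205 + 3851504) = 1/(3124350453842/811205) = 811205/3124350453842 ≈ 2.5964e-7)
1/(1/(D(233/1605) + j)) = 1/(1/((-9888 + 8*(233/1605)) + 811205/3124350453842)) = 1/(1/((-9888 + 1864/1605) + 811205/3124350453842)) = 1/(1/(-15868376/1605 + 811205/3124350453842)) = 1/(1/(-49578367756033516567/5014582478416410)) = 1/(-5014582478416410/49578367756033516567) = -49578367756033516567/5014582478416410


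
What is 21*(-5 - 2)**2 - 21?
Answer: 1008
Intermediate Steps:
21*(-5 - 2)**2 - 21 = 21*(-7)**2 - 21 = 21*49 - 21 = 1029 - 21 = 1008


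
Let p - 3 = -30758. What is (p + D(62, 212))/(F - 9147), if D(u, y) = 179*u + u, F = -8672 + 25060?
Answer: -19595/7241 ≈ -2.7061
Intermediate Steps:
p = -30755 (p = 3 - 30758 = -30755)
F = 16388
D(u, y) = 180*u
(p + D(62, 212))/(F - 9147) = (-30755 + 180*62)/(16388 - 9147) = (-30755 + 11160)/7241 = -19595*1/7241 = -19595/7241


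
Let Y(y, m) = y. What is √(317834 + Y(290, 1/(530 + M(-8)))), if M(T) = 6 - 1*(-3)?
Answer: 2*√79531 ≈ 564.02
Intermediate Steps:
M(T) = 9 (M(T) = 6 + 3 = 9)
√(317834 + Y(290, 1/(530 + M(-8)))) = √(317834 + 290) = √318124 = 2*√79531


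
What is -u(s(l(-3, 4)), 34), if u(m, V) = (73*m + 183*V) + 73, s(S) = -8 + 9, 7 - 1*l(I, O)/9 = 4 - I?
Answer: -6368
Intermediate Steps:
l(I, O) = 27 + 9*I (l(I, O) = 63 - 9*(4 - I) = 63 + (-36 + 9*I) = 27 + 9*I)
s(S) = 1
u(m, V) = 73 + 73*m + 183*V
-u(s(l(-3, 4)), 34) = -(73 + 73*1 + 183*34) = -(73 + 73 + 6222) = -1*6368 = -6368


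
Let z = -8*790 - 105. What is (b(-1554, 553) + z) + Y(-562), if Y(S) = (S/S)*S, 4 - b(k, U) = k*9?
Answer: 7003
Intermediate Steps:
b(k, U) = 4 - 9*k (b(k, U) = 4 - k*9 = 4 - 9*k)
z = -6425 (z = -6320 - 105 = -6425)
Y(S) = S (Y(S) = 1*S = S)
(b(-1554, 553) + z) + Y(-562) = ((4 - 9*(-1554)) - 6425) - 562 = ((4 + 13986) - 6425) - 562 = (13990 - 6425) - 562 = 7565 - 562 = 7003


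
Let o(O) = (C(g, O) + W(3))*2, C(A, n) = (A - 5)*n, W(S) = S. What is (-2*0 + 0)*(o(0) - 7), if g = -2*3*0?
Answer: 0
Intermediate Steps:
g = 0 (g = -6*0 = 0)
C(A, n) = n*(-5 + A) (C(A, n) = (-5 + A)*n = n*(-5 + A))
o(O) = 6 - 10*O (o(O) = (O*(-5 + 0) + 3)*2 = (O*(-5) + 3)*2 = (-5*O + 3)*2 = (3 - 5*O)*2 = 6 - 10*O)
(-2*0 + 0)*(o(0) - 7) = (-2*0 + 0)*((6 - 10*0) - 7) = (0 + 0)*((6 + 0) - 7) = 0*(6 - 7) = 0*(-1) = 0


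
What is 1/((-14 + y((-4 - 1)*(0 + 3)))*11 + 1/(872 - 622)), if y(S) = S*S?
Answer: 250/580251 ≈ 0.00043085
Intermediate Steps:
y(S) = S**2
1/((-14 + y((-4 - 1)*(0 + 3)))*11 + 1/(872 - 622)) = 1/((-14 + ((-4 - 1)*(0 + 3))**2)*11 + 1/(872 - 622)) = 1/((-14 + (-5*3)**2)*11 + 1/250) = 1/((-14 + (-15)**2)*11 + 1/250) = 1/((-14 + 225)*11 + 1/250) = 1/(211*11 + 1/250) = 1/(2321 + 1/250) = 1/(580251/250) = 250/580251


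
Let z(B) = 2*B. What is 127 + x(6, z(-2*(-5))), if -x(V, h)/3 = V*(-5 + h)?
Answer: -143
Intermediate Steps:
x(V, h) = -3*V*(-5 + h)
127 + x(6, z(-2*(-5))) = 127 + 3*6*(5 - 2*(-2*(-5))) = 127 + 3*6*(5 - 2*10) = 127 + 3*6*(5 - 1*20) = 127 + 3*6*(5 - 20) = 127 + 3*6*(-15) = 127 - 270 = -143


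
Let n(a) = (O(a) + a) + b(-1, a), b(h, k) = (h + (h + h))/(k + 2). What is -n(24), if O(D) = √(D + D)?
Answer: -621/26 - 4*√3 ≈ -30.813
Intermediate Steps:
b(h, k) = 3*h/(2 + k) (b(h, k) = (h + 2*h)/(2 + k) = (3*h)/(2 + k) = 3*h/(2 + k))
O(D) = √2*√D (O(D) = √(2*D) = √2*√D)
n(a) = a - 3/(2 + a) + √2*√a (n(a) = (√2*√a + a) + 3*(-1)/(2 + a) = (a + √2*√a) - 3/(2 + a) = a - 3/(2 + a) + √2*√a)
-n(24) = -(-3 + (2 + 24)*(24 + √2*√24))/(2 + 24) = -(-3 + 26*(24 + √2*(2*√6)))/26 = -(-3 + 26*(24 + 4*√3))/26 = -(-3 + (624 + 104*√3))/26 = -(621 + 104*√3)/26 = -(621/26 + 4*√3) = -621/26 - 4*√3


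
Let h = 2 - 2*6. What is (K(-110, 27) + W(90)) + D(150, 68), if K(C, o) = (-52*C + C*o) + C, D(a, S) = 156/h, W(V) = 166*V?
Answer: 87822/5 ≈ 17564.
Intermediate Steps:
h = -10 (h = 2 - 12 = -10)
D(a, S) = -78/5 (D(a, S) = 156/(-10) = 156*(-1/10) = -78/5)
K(C, o) = -51*C + C*o
(K(-110, 27) + W(90)) + D(150, 68) = (-110*(-51 + 27) + 166*90) - 78/5 = (-110*(-24) + 14940) - 78/5 = (2640 + 14940) - 78/5 = 17580 - 78/5 = 87822/5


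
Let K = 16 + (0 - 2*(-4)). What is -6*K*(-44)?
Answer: 6336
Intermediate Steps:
K = 24 (K = 16 + (0 + 8) = 16 + 8 = 24)
-6*K*(-44) = -6*24*(-44) = -144*(-44) = 6336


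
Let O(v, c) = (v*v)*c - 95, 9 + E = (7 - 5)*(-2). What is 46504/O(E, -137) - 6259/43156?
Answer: -134527241/62705668 ≈ -2.1454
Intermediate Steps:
E = -13 (E = -9 + (7 - 5)*(-2) = -9 + 2*(-2) = -9 - 4 = -13)
O(v, c) = -95 + c*v² (O(v, c) = v²*c - 95 = c*v² - 95 = -95 + c*v²)
46504/O(E, -137) - 6259/43156 = 46504/(-95 - 137*(-13)²) - 6259/43156 = 46504/(-95 - 137*169) - 6259*1/43156 = 46504/(-95 - 23153) - 6259/43156 = 46504/(-23248) - 6259/43156 = 46504*(-1/23248) - 6259/43156 = -5813/2906 - 6259/43156 = -134527241/62705668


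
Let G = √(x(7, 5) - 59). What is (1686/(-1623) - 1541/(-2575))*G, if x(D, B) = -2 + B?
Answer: -1226938*I*√14/1393075 ≈ -3.2954*I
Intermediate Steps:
G = 2*I*√14 (G = √((-2 + 5) - 59) = √(3 - 59) = √(-56) = 2*I*√14 ≈ 7.4833*I)
(1686/(-1623) - 1541/(-2575))*G = (1686/(-1623) - 1541/(-2575))*(2*I*√14) = (1686*(-1/1623) - 1541*(-1/2575))*(2*I*√14) = (-562/541 + 1541/2575)*(2*I*√14) = -1226938*I*√14/1393075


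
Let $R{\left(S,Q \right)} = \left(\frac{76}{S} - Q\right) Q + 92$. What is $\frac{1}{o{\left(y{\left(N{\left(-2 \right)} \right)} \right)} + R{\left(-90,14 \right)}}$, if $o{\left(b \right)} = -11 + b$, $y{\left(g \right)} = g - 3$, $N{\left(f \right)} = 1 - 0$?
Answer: $- \frac{45}{5797} \approx -0.0077626$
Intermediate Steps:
$N{\left(f \right)} = 1$ ($N{\left(f \right)} = 1 + 0 = 1$)
$y{\left(g \right)} = -3 + g$ ($y{\left(g \right)} = g - 3 = -3 + g$)
$R{\left(S,Q \right)} = 92 + Q \left(- Q + \frac{76}{S}\right)$ ($R{\left(S,Q \right)} = \left(- Q + \frac{76}{S}\right) Q + 92 = Q \left(- Q + \frac{76}{S}\right) + 92 = 92 + Q \left(- Q + \frac{76}{S}\right)$)
$\frac{1}{o{\left(y{\left(N{\left(-2 \right)} \right)} \right)} + R{\left(-90,14 \right)}} = \frac{1}{\left(-11 + \left(-3 + 1\right)\right) + \left(92 - 14^{2} + 76 \cdot 14 \frac{1}{-90}\right)} = \frac{1}{\left(-11 - 2\right) + \left(92 - 196 + 76 \cdot 14 \left(- \frac{1}{90}\right)\right)} = \frac{1}{-13 - \frac{5212}{45}} = \frac{1}{- \frac{5797}{45}} = - \frac{45}{5797}$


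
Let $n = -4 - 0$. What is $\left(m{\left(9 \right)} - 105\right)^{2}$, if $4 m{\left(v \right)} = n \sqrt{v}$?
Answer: $11664$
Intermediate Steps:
$n = -4$ ($n = -4 + 0 = -4$)
$m{\left(v \right)} = - \sqrt{v}$ ($m{\left(v \right)} = \frac{\left(-4\right) \sqrt{v}}{4} = - \sqrt{v}$)
$\left(m{\left(9 \right)} - 105\right)^{2} = \left(- \sqrt{9} - 105\right)^{2} = \left(\left(-1\right) 3 - 105\right)^{2} = \left(-3 - 105\right)^{2} = \left(-108\right)^{2} = 11664$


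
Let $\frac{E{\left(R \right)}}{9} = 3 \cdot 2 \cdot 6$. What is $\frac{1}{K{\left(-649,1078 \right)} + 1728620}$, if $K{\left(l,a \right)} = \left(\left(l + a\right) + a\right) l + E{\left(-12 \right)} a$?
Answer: $\frac{1}{1099849} \approx 9.0922 \cdot 10^{-7}$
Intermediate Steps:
$E{\left(R \right)} = 324$ ($E{\left(R \right)} = 9 \cdot 3 \cdot 2 \cdot 6 = 9 \cdot 6 \cdot 6 = 9 \cdot 36 = 324$)
$K{\left(l,a \right)} = 324 a + l \left(l + 2 a\right)$ ($K{\left(l,a \right)} = \left(\left(l + a\right) + a\right) l + 324 a = \left(\left(a + l\right) + a\right) l + 324 a = \left(l + 2 a\right) l + 324 a = l \left(l + 2 a\right) + 324 a = 324 a + l \left(l + 2 a\right)$)
$\frac{1}{K{\left(-649,1078 \right)} + 1728620} = \frac{1}{\left(\left(-649\right)^{2} + 324 \cdot 1078 + 2 \cdot 1078 \left(-649\right)\right) + 1728620} = \frac{1}{\left(421201 + 349272 - 1399244\right) + 1728620} = \frac{1}{-628771 + 1728620} = \frac{1}{1099849}$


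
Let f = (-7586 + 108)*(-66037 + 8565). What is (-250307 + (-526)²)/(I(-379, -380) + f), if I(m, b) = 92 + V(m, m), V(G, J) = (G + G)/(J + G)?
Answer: 26369/429775709 ≈ 6.1355e-5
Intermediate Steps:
f = 429775616 (f = -7478*(-57472) = 429775616)
V(G, J) = 2*G/(G + J) (V(G, J) = (2*G)/(G + J) = 2*G/(G + J))
I(m, b) = 93 (I(m, b) = 92 + 2*m/(m + m) = 92 + 2*m/((2*m)) = 92 + 2*m*(1/(2*m)) = 92 + 1 = 93)
(-250307 + (-526)²)/(I(-379, -380) + f) = (-250307 + (-526)²)/(93 + 429775616) = (-250307 + 276676)/429775709 = 26369*(1/429775709) = 26369/429775709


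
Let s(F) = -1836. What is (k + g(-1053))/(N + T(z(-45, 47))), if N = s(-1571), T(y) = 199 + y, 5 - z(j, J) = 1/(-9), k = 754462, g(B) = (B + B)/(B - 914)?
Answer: -13356259740/28889329 ≈ -462.33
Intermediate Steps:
g(B) = 2*B/(-914 + B) (g(B) = (2*B)/(-914 + B) = 2*B/(-914 + B))
z(j, J) = 46/9 (z(j, J) = 5 - 1/(-9) = 5 - 1*(-⅑) = 5 + ⅑ = 46/9)
N = -1836
(k + g(-1053))/(N + T(z(-45, 47))) = (754462 + 2*(-1053)/(-914 - 1053))/(-1836 + (199 + 46/9)) = (754462 + 2*(-1053)/(-1967))/(-1836 + 1837/9) = (754462 + 2*(-1053)*(-1/1967))/(-14687/9) = (754462 + 2106/1967)*(-9/14687) = (1484028860/1967)*(-9/14687) = -13356259740/28889329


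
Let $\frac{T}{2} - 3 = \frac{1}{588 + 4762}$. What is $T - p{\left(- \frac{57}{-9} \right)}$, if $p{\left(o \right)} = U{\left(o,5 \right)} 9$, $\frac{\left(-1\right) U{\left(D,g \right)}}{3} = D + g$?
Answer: $\frac{834601}{2675} \approx 312.0$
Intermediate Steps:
$U{\left(D,g \right)} = - 3 D - 3 g$ ($U{\left(D,g \right)} = - 3 \left(D + g\right) = - 3 D - 3 g$)
$p{\left(o \right)} = -135 - 27 o$ ($p{\left(o \right)} = \left(- 3 o - 15\right) 9 = \left(-15 - 3 o\right) 9 = -135 - 27 o$)
$T = \frac{16051}{2675}$ ($T = 6 + \frac{2}{588 + 4762} = 6 + \frac{2}{5350} = 6 + 2 \cdot \frac{1}{5350} = 6 + \frac{1}{2675} = \frac{16051}{2675} \approx 6.0004$)
$T - p{\left(- \frac{57}{-9} \right)} = \frac{16051}{2675} - \left(-135 - 27 \left(- \frac{57}{-9}\right)\right) = \frac{16051}{2675} - \left(-135 - 27 \left(\left(-57\right) \left(- \frac{1}{9}\right)\right)\right) = \frac{16051}{2675} - \left(-135 - 171\right) = \frac{16051}{2675} - -306 = \frac{16051}{2675} + 306 = \frac{834601}{2675}$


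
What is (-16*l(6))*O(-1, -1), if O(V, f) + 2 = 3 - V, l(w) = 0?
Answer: 0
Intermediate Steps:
O(V, f) = 1 - V (O(V, f) = -2 + (3 - V) = 1 - V)
(-16*l(6))*O(-1, -1) = (-16*0)*(1 - 1*(-1)) = 0*(1 + 1) = 0*2 = 0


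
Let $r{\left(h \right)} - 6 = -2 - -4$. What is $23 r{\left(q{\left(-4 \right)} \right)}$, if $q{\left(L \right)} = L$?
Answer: $184$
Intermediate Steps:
$r{\left(h \right)} = 8$ ($r{\left(h \right)} = 6 - -2 = 6 + \left(-2 + 4\right) = 6 + 2 = 8$)
$23 r{\left(q{\left(-4 \right)} \right)} = 23 \cdot 8 = 184$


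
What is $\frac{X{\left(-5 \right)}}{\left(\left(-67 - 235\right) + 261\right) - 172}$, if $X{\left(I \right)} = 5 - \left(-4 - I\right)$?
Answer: $- \frac{4}{213} \approx -0.018779$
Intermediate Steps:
$X{\left(I \right)} = 9 + I$ ($X{\left(I \right)} = 5 + \left(4 + I\right) = 9 + I$)
$\frac{X{\left(-5 \right)}}{\left(\left(-67 - 235\right) + 261\right) - 172} = \frac{9 - 5}{\left(\left(-67 - 235\right) + 261\right) - 172} = \frac{1}{\left(-302 + 261\right) - 172} \cdot 4 = \frac{1}{-41 - 172} \cdot 4 = \frac{1}{-213} \cdot 4 = \left(- \frac{1}{213}\right) 4 = - \frac{4}{213}$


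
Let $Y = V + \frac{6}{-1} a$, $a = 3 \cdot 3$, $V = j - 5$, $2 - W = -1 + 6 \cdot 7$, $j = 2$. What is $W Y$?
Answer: $2223$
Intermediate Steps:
$W = -39$ ($W = 2 - \left(-1 + 6 \cdot 7\right) = 2 - \left(-1 + 42\right) = 2 - 41 = -39$)
$V = -3$ ($V = 2 - 5 = -3$)
$a = 9$
$Y = -57$ ($Y = -3 + \frac{6}{-1} \cdot 9 = -3 + 6 \left(-1\right) 9 = -3 - 54 = -57$)
$W Y = \left(-39\right) \left(-57\right) = 2223$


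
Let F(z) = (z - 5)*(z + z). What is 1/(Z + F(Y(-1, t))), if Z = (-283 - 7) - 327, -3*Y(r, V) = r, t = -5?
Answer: -9/5581 ≈ -0.0016126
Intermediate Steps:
Y(r, V) = -r/3
F(z) = 2*z*(-5 + z) (F(z) = (-5 + z)*(2*z) = 2*z*(-5 + z))
Z = -617 (Z = -290 - 327 = -617)
1/(Z + F(Y(-1, t))) = 1/(-617 + 2*(-⅓*(-1))*(-5 - ⅓*(-1))) = 1/(-617 + 2*(⅓)*(-5 + ⅓)) = 1/(-617 + 2*(⅓)*(-14/3)) = 1/(-617 - 28/9) = 1/(-5581/9) = -9/5581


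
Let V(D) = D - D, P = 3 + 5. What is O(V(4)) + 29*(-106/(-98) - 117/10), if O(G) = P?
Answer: -146967/490 ≈ -299.93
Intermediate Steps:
P = 8
V(D) = 0
O(G) = 8
O(V(4)) + 29*(-106/(-98) - 117/10) = 8 + 29*(-106/(-98) - 117/10) = 8 + 29*(-106*(-1/98) - 117*1/10) = 8 + 29*(53/49 - 117/10) = 8 + 29*(-5203/490) = 8 - 150887/490 = -146967/490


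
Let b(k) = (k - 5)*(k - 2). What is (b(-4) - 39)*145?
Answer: 2175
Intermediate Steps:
b(k) = (-5 + k)*(-2 + k)
(b(-4) - 39)*145 = ((10 + (-4)**2 - 7*(-4)) - 39)*145 = ((10 + 16 + 28) - 39)*145 = (54 - 39)*145 = 15*145 = 2175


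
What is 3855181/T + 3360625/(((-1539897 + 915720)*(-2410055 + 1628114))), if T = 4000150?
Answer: 171055458511970597/177486505515103050 ≈ 0.96377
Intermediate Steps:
3855181/T + 3360625/(((-1539897 + 915720)*(-2410055 + 1628114))) = 3855181/4000150 + 3360625/(((-1539897 + 915720)*(-2410055 + 1628114))) = 3855181*(1/4000150) + 3360625/((-624177*(-781941))) = 350471/363650 + 3360625/488069587557 = 171055458511970597/177486505515103050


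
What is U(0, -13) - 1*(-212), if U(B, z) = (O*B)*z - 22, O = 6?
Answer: 190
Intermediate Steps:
U(B, z) = -22 + 6*B*z (U(B, z) = (6*B)*z - 22 = 6*B*z - 22 = -22 + 6*B*z)
U(0, -13) - 1*(-212) = (-22 + 6*0*(-13)) - 1*(-212) = (-22 + 0) + 212 = -22 + 212 = 190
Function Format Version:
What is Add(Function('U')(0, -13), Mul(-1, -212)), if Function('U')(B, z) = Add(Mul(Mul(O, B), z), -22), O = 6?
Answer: 190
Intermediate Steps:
Function('U')(B, z) = Add(-22, Mul(6, B, z)) (Function('U')(B, z) = Add(Mul(Mul(6, B), z), -22) = Add(Mul(6, B, z), -22) = Add(-22, Mul(6, B, z)))
Add(Function('U')(0, -13), Mul(-1, -212)) = Add(Add(-22, Mul(6, 0, -13)), Mul(-1, -212)) = Add(Add(-22, 0), 212) = Add(-22, 212) = 190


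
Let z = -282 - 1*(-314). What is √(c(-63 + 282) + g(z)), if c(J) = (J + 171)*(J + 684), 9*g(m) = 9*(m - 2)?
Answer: 10*√3522 ≈ 593.46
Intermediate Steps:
z = 32 (z = -282 + 314 = 32)
g(m) = -2 + m (g(m) = (9*(m - 2))/9 = (9*(-2 + m))/9 = (-18 + 9*m)/9 = -2 + m)
c(J) = (171 + J)*(684 + J)
√(c(-63 + 282) + g(z)) = √((116964 + (-63 + 282)² + 855*(-63 + 282)) + (-2 + 32)) = √((116964 + 219² + 855*219) + 30) = √((116964 + 47961 + 187245) + 30) = √(352170 + 30) = √352200 = 10*√3522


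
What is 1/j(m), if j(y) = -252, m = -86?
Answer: -1/252 ≈ -0.0039683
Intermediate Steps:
1/j(m) = 1/(-252) = -1/252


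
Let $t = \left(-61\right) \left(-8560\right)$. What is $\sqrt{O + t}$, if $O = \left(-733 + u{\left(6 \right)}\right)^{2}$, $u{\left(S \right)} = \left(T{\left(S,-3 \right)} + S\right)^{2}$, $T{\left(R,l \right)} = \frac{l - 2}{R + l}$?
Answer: $\frac{8 \sqrt{1306471}}{9} \approx 1016.0$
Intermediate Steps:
$T{\left(R,l \right)} = \frac{-2 + l}{R + l}$
$u{\left(S \right)} = \left(S - \frac{5}{-3 + S}\right)^{2}$ ($u{\left(S \right)} = \left(\frac{-2 - 3}{S - 3} + S\right)^{2} = \left(\frac{1}{-3 + S} \left(-5\right) + S\right)^{2} = \left(- \frac{5}{-3 + S} + S\right)^{2} = \left(S - \frac{5}{-3 + S}\right)^{2}$)
$O = \frac{41319184}{81}$ ($O = \left(-733 + \left(6 - \frac{5}{-3 + 6}\right)^{2}\right)^{2} = \left(-733 + \left(6 - \frac{5}{3}\right)^{2}\right)^{2} = \left(-733 + \left(\frac{13}{3}\right)^{2}\right)^{2} = \left(-733 + \frac{169}{9}\right)^{2} = \left(- \frac{6428}{9}\right)^{2} = \frac{41319184}{81} \approx 5.1011 \cdot 10^{5}$)
$t = 522160$
$\sqrt{O + t} = \sqrt{\frac{41319184}{81} + 522160} = \sqrt{\frac{83614144}{81}} = \frac{8 \sqrt{1306471}}{9}$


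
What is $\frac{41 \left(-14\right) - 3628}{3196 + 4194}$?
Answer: $- \frac{2101}{3695} \approx -0.56861$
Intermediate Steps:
$\frac{41 \left(-14\right) - 3628}{3196 + 4194} = \frac{-574 - 3628}{7390} = \left(-4202\right) \frac{1}{7390} = - \frac{2101}{3695}$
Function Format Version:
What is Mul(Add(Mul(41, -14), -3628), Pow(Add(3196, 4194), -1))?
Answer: Rational(-2101, 3695) ≈ -0.56861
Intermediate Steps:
Mul(Add(Mul(41, -14), -3628), Pow(Add(3196, 4194), -1)) = Mul(Add(-574, -3628), Pow(7390, -1)) = Mul(-4202, Rational(1, 7390)) = Rational(-2101, 3695)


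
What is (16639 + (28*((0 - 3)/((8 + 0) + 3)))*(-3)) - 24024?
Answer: -80983/11 ≈ -7362.1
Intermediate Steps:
(16639 + (28*((0 - 3)/((8 + 0) + 3)))*(-3)) - 24024 = (16639 + (28*(-3/(8 + 3)))*(-3)) - 24024 = (16639 + (28*(-3/11))*(-3)) - 24024 = (16639 - 84/11*(-3)) - 24024 = (16639 + 252/11) - 24024 = 183281/11 - 24024 = -80983/11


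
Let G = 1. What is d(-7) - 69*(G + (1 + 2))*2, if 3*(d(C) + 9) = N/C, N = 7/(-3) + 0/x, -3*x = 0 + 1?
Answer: -5048/9 ≈ -560.89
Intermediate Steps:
x = -⅓ (x = -(0 + 1)/3 = -⅓*1 = -⅓ ≈ -0.33333)
N = -7/3 (N = 7/(-3) + 0/(-⅓) = 7*(-⅓) + 0*(-3) = -7/3 + 0 = -7/3 ≈ -2.3333)
d(C) = -9 - 7/(9*C) (d(C) = -9 + (-7/(3*C))/3 = -9 - 7/(9*C))
d(-7) - 69*(G + (1 + 2))*2 = (-9 - 7/9/(-7)) - 69*(1 + (1 + 2))*2 = (-9 - 7/9*(-⅐)) - 69*(1 + 3)*2 = (-9 + ⅑) - 276*2 = -80/9 - 69*8 = -80/9 - 552 = -5048/9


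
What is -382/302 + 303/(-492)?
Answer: -46575/24764 ≈ -1.8808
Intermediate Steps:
-382/302 + 303/(-492) = -382*1/302 + 303*(-1/492) = -191/151 - 101/164 = -46575/24764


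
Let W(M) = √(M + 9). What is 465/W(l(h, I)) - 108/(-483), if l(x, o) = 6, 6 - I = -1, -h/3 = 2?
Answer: 36/161 + 31*√15 ≈ 120.29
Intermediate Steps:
h = -6 (h = -3*2 = -6)
I = 7 (I = 6 - 1*(-1) = 6 + 1 = 7)
W(M) = √(9 + M)
465/W(l(h, I)) - 108/(-483) = 465/(√(9 + 6)) - 108/(-483) = 465/(√15) - 108*(-1/483) = 465*(√15/15) + 36/161 = 31*√15 + 36/161 = 36/161 + 31*√15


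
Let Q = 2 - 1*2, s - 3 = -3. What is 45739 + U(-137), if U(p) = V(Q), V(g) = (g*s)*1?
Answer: 45739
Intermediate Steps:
s = 0 (s = 3 - 3 = 0)
Q = 0 (Q = 2 - 2 = 0)
V(g) = 0 (V(g) = (g*0)*1 = 0*1 = 0)
U(p) = 0
45739 + U(-137) = 45739 + 0 = 45739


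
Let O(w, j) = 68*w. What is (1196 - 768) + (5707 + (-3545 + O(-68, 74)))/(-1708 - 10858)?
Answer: 2690355/6283 ≈ 428.20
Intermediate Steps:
(1196 - 768) + (5707 + (-3545 + O(-68, 74)))/(-1708 - 10858) = (1196 - 768) + (5707 + (-3545 + 68*(-68)))/(-1708 - 10858) = 428 + (5707 + (-3545 - 4624))/(-12566) = 428 + (5707 - 8169)*(-1/12566) = 428 - 2462*(-1/12566) = 428 + 1231/6283 = 2690355/6283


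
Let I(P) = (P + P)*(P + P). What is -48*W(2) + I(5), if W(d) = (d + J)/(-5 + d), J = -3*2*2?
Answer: -60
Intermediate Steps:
J = -12 (J = -6*2 = -12)
I(P) = 4*P² (I(P) = (2*P)*(2*P) = 4*P²)
W(d) = (-12 + d)/(-5 + d) (W(d) = (d - 12)/(-5 + d) = (-12 + d)/(-5 + d))
-48*W(2) + I(5) = -48*(-12 + 2)/(-5 + 2) + 4*5² = -48*(-10)/(-3) + 4*25 = -(-16)*(-10) + 100 = -48*10/3 + 100 = -160 + 100 = -60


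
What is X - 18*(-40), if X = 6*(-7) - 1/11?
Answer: 7457/11 ≈ 677.91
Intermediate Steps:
X = -463/11 (X = -42 - 1*1/11 = -42 - 1/11 = -463/11 ≈ -42.091)
X - 18*(-40) = -463/11 - 18*(-40) = -463/11 + 720 = 7457/11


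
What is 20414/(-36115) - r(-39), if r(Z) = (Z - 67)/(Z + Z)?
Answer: -2710241/1408485 ≈ -1.9242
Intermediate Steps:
r(Z) = (-67 + Z)/(2*Z) (r(Z) = (-67 + Z)/((2*Z)) = (-67 + Z)*(1/(2*Z)) = (-67 + Z)/(2*Z))
20414/(-36115) - r(-39) = 20414/(-36115) - (-67 - 39)/(2*(-39)) = 20414*(-1/36115) - (-1)*(-106)/(2*39) = -20414/36115 - 1*53/39 = -20414/36115 - 53/39 = -2710241/1408485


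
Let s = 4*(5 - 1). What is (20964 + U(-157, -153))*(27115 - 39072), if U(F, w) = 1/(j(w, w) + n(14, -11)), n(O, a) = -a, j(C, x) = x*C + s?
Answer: -5874621230885/23436 ≈ -2.5067e+8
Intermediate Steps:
s = 16 (s = 4*4 = 16)
j(C, x) = 16 + C*x (j(C, x) = x*C + 16 = C*x + 16 = 16 + C*x)
U(F, w) = 1/(27 + w²) (U(F, w) = 1/((16 + w*w) - 1*(-11)) = 1/((16 + w²) + 11) = 1/(27 + w²))
(20964 + U(-157, -153))*(27115 - 39072) = (20964 + 1/(27 + (-153)²))*(27115 - 39072) = (20964 + 1/(27 + 23409))*(-11957) = (20964 + 1/23436)*(-11957) = (491312305/23436)*(-11957) = -5874621230885/23436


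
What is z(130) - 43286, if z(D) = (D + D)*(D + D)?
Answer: 24314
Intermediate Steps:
z(D) = 4*D**2 (z(D) = (2*D)*(2*D) = 4*D**2)
z(130) - 43286 = 4*130**2 - 43286 = 4*16900 - 43286 = 67600 - 43286 = 24314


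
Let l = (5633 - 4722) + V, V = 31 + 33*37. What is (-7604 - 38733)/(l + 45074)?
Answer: -46337/47237 ≈ -0.98095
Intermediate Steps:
V = 1252 (V = 31 + 1221 = 1252)
l = 2163 (l = (5633 - 4722) + 1252 = 911 + 1252 = 2163)
(-7604 - 38733)/(l + 45074) = (-7604 - 38733)/(2163 + 45074) = -46337/47237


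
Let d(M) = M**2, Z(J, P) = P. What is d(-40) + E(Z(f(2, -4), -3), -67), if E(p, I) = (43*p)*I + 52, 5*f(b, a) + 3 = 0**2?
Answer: 10295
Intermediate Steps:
f(b, a) = -3/5 (f(b, a) = -3/5 + (1/5)*0**2 = -3/5 + (1/5)*0 = -3/5 + 0 = -3/5)
E(p, I) = 52 + 43*I*p (E(p, I) = 43*I*p + 52 = 52 + 43*I*p)
d(-40) + E(Z(f(2, -4), -3), -67) = (-40)**2 + (52 + 43*(-67)*(-3)) = 1600 + (52 + 8643) = 1600 + 8695 = 10295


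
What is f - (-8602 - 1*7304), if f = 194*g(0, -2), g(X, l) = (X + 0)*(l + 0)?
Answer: 15906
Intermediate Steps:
g(X, l) = X*l
f = 0 (f = 194*(0*(-2)) = 194*0 = 0)
f - (-8602 - 1*7304) = 0 - (-8602 - 1*7304) = 0 - (-8602 - 7304) = 0 - 1*(-15906) = 0 + 15906 = 15906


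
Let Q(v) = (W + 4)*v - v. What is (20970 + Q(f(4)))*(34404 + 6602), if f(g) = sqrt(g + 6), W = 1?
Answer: 859895820 + 164024*sqrt(10) ≈ 8.6041e+8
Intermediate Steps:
f(g) = sqrt(6 + g)
Q(v) = 4*v (Q(v) = (1 + 4)*v - v = 5*v - v = 4*v)
(20970 + Q(f(4)))*(34404 + 6602) = (20970 + 4*sqrt(6 + 4))*(34404 + 6602) = (20970 + 4*sqrt(10))*41006 = 859895820 + 164024*sqrt(10)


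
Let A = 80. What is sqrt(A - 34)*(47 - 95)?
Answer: -48*sqrt(46) ≈ -325.55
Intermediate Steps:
sqrt(A - 34)*(47 - 95) = sqrt(80 - 34)*(47 - 95) = sqrt(46)*(-48) = -48*sqrt(46)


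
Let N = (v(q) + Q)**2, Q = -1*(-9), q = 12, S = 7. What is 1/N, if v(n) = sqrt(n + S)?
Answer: (9 + sqrt(19))**(-2) ≈ 0.0056035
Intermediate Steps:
v(n) = sqrt(7 + n) (v(n) = sqrt(n + 7) = sqrt(7 + n))
Q = 9
N = (9 + sqrt(19))**2 (N = (sqrt(7 + 12) + 9)**2 = (sqrt(19) + 9)**2 = (9 + sqrt(19))**2 ≈ 178.46)
1/N = 1/((9 + sqrt(19))**2) = (9 + sqrt(19))**(-2)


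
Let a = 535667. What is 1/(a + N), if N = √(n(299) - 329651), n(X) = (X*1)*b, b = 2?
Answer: 535667/286939463942 - I*√329053/286939463942 ≈ 1.8668e-6 - 1.9991e-9*I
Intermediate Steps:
n(X) = 2*X (n(X) = (X*1)*2 = X*2 = 2*X)
N = I*√329053 (N = √(2*299 - 329651) = √(598 - 329651) = √(-329053) = I*√329053 ≈ 573.63*I)
1/(a + N) = 1/(535667 + I*√329053)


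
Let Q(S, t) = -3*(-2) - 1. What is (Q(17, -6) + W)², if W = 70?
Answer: 5625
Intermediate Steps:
Q(S, t) = 5 (Q(S, t) = 6 - 1 = 5)
(Q(17, -6) + W)² = (5 + 70)² = 75² = 5625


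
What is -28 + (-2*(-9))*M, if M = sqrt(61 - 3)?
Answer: -28 + 18*sqrt(58) ≈ 109.08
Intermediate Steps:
M = sqrt(58) ≈ 7.6158
-28 + (-2*(-9))*M = -28 + (-2*(-9))*sqrt(58) = -28 + 18*sqrt(58)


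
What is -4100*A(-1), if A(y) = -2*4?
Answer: 32800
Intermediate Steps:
A(y) = -8
-4100*A(-1) = -4100*(-8) = 32800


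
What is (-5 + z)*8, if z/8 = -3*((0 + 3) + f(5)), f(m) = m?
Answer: -1576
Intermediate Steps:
z = -192 (z = 8*(-3*((0 + 3) + 5)) = 8*(-3*(3 + 5)) = 8*(-3*8) = 8*(-24) = -192)
(-5 + z)*8 = (-5 - 192)*8 = -197*8 = -1576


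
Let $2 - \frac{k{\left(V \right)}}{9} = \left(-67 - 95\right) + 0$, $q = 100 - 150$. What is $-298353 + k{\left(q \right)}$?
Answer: $-296877$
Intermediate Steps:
$q = -50$
$k{\left(V \right)} = 1476$ ($k{\left(V \right)} = 18 - 9 \left(\left(-67 - 95\right) + 0\right) = 18 - 9 \left(-162 + 0\right) = 18 - -1458 = 18 + 1458 = 1476$)
$-298353 + k{\left(q \right)} = -298353 + 1476 = -296877$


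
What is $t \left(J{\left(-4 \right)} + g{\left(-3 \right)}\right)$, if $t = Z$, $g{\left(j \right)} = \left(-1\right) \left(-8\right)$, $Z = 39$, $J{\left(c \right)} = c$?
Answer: $156$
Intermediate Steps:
$g{\left(j \right)} = 8$
$t = 39$
$t \left(J{\left(-4 \right)} + g{\left(-3 \right)}\right) = 39 \left(-4 + 8\right) = 39 \cdot 4 = 156$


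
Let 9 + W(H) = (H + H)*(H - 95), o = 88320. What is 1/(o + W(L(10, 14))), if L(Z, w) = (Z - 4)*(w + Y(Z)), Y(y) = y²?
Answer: 1/894063 ≈ 1.1185e-6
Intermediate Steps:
L(Z, w) = (-4 + Z)*(w + Z²) (L(Z, w) = (Z - 4)*(w + Z²) = (-4 + Z)*(w + Z²))
W(H) = -9 + 2*H*(-95 + H) (W(H) = -9 + (H + H)*(H - 95) = -9 + (2*H)*(-95 + H) = -9 + 2*H*(-95 + H))
1/(o + W(L(10, 14))) = 1/(88320 + (-9 - 190*(10³ - 4*14 - 4*10² + 10*14) + 2*(10³ - 4*14 - 4*10² + 10*14)²)) = 1/(88320 + (-9 - 190*(1000 - 56 - 4*100 + 140) + 2*(1000 - 56 - 4*100 + 140)²)) = 1/(88320 + (-9 - 190*(1000 - 56 - 400 + 140) + 2*(1000 - 56 - 400 + 140)²)) = 1/(88320 + (-9 - 190*684 + 2*684²)) = 1/(88320 + (-9 - 129960 + 2*467856)) = 1/(88320 + (-9 - 129960 + 935712)) = 1/(88320 + 805743) = 1/894063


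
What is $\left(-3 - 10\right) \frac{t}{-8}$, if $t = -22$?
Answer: $- \frac{143}{4} \approx -35.75$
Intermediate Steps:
$\left(-3 - 10\right) \frac{t}{-8} = \left(-3 - 10\right) \left(- \frac{22}{-8}\right) = \left(-3 - 10\right) \left(\left(-22\right) \left(- \frac{1}{8}\right)\right) = \left(-13\right) \frac{11}{4} = - \frac{143}{4}$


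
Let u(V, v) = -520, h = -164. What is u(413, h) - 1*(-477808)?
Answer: 477288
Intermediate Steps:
u(413, h) - 1*(-477808) = -520 - 1*(-477808) = -520 + 477808 = 477288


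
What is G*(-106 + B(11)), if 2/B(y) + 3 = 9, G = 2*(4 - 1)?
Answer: -634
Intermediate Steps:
G = 6 (G = 2*3 = 6)
B(y) = ⅓ (B(y) = 2/(-3 + 9) = 2/6 = 2*(⅙) = ⅓)
G*(-106 + B(11)) = 6*(-106 + ⅓) = 6*(-317/3) = -634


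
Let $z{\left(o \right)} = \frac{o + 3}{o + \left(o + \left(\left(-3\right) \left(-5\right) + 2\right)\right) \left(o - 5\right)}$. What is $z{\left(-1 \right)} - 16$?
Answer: $- \frac{1554}{97} \approx -16.021$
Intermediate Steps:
$z{\left(o \right)} = \frac{3 + o}{o + \left(-5 + o\right) \left(17 + o\right)}$ ($z{\left(o \right)} = \frac{3 + o}{o + \left(o + \left(15 + 2\right)\right) \left(-5 + o\right)} = \frac{3 + o}{o + \left(o + 17\right) \left(-5 + o\right)} = \frac{3 + o}{o + \left(17 + o\right) \left(-5 + o\right)} = \frac{3 + o}{o + \left(-5 + o\right) \left(17 + o\right)}$)
$z{\left(-1 \right)} - 16 = \frac{3 - 1}{-85 + \left(-1\right)^{2} + 13 \left(-1\right)} - 16 = \frac{1}{-85 + 1 - 13} \cdot 2 - 16 = \frac{1}{-97} \cdot 2 - 16 = \left(- \frac{1}{97}\right) 2 - 16 = - \frac{2}{97} - 16 = - \frac{1554}{97}$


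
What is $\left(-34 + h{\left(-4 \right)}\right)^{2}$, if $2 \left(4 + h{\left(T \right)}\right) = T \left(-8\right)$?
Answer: $484$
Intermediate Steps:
$h{\left(T \right)} = -4 - 4 T$ ($h{\left(T \right)} = -4 + \frac{T \left(-8\right)}{2} = -4 + \frac{\left(-8\right) T}{2} = -4 - 4 T$)
$\left(-34 + h{\left(-4 \right)}\right)^{2} = \left(-34 - -12\right)^{2} = \left(-34 + \left(-4 + 16\right)\right)^{2} = \left(-34 + 12\right)^{2} = \left(-22\right)^{2} = 484$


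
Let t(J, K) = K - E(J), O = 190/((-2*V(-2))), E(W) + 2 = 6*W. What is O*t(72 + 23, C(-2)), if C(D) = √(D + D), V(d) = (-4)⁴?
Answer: 6745/32 - 95*I/128 ≈ 210.78 - 0.74219*I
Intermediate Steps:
V(d) = 256
C(D) = √2*√D (C(D) = √(2*D) = √2*√D)
E(W) = -2 + 6*W
O = -95/256 (O = 190/((-2*256)) = 190/(-512) = 190*(-1/512) = -95/256 ≈ -0.37109)
t(J, K) = 2 + K - 6*J (t(J, K) = K - (-2 + 6*J) = K + (2 - 6*J) = 2 + K - 6*J)
O*t(72 + 23, C(-2)) = -95*(2 + √2*√(-2) - 6*(72 + 23))/256 = -95*(2 + √2*(I*√2) - 6*95)/256 = -95*(2 + 2*I - 570)/256 = -95*(-568 + 2*I)/256 = 6745/32 - 95*I/128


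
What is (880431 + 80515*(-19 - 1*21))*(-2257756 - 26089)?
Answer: 5344583269805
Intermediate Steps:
(880431 + 80515*(-19 - 1*21))*(-2257756 - 26089) = (880431 + 80515*(-19 - 21))*(-2283845) = (880431 + 80515*(-40))*(-2283845) = (880431 - 3220600)*(-2283845) = -2340169*(-2283845) = 5344583269805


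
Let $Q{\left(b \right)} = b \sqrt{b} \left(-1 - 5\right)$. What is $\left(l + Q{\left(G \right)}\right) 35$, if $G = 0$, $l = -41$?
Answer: $-1435$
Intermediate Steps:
$Q{\left(b \right)} = - 6 b^{\frac{3}{2}}$ ($Q{\left(b \right)} = b^{\frac{3}{2}} \left(-6\right) = - 6 b^{\frac{3}{2}}$)
$\left(l + Q{\left(G \right)}\right) 35 = \left(-41 - 6 \cdot 0^{\frac{3}{2}}\right) 35 = \left(-41 - 0\right) 35 = \left(-41 + 0\right) 35 = \left(-41\right) 35 = -1435$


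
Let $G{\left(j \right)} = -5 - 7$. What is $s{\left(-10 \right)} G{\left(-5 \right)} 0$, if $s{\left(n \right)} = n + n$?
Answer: $0$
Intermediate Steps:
$G{\left(j \right)} = -12$ ($G{\left(j \right)} = -5 - 7 = -12$)
$s{\left(n \right)} = 2 n$
$s{\left(-10 \right)} G{\left(-5 \right)} 0 = 2 \left(-10\right) \left(-12\right) 0 = \left(-20\right) \left(-12\right) 0 = 240 \cdot 0 = 0$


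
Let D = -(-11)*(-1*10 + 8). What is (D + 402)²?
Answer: 144400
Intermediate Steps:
D = -22 (D = -(-11)*(-10 + 8) = -(-11)*(-2) = -1*22 = -22)
(D + 402)² = (-22 + 402)² = 380² = 144400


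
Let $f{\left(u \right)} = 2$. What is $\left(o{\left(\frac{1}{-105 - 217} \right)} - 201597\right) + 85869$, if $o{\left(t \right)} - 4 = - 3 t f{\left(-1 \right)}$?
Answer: $- \frac{18631561}{161} \approx -1.1572 \cdot 10^{5}$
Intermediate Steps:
$o{\left(t \right)} = 4 - 6 t$ ($o{\left(t \right)} = 4 + - 3 t 2 = 4 - 6 t$)
$\left(o{\left(\frac{1}{-105 - 217} \right)} - 201597\right) + 85869 = \left(\left(4 - \frac{6}{-105 - 217}\right) - 201597\right) + 85869 = \left(\left(4 - \frac{6}{-322}\right) - 201597\right) + 85869 = \left(\left(4 - - \frac{3}{161}\right) - 201597\right) + 85869 = \left(\left(4 + \frac{3}{161}\right) - 201597\right) + 85869 = \left(\frac{647}{161} - 201597\right) + 85869 = - \frac{32456470}{161} + 85869 = - \frac{18631561}{161}$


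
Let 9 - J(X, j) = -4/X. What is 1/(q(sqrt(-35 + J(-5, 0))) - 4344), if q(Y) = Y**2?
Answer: -5/21854 ≈ -0.00022879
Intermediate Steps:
J(X, j) = 9 + 4/X (J(X, j) = 9 - (-4)/X = 9 + 4/X)
1/(q(sqrt(-35 + J(-5, 0))) - 4344) = 1/((sqrt(-35 + (9 + 4/(-5))))**2 - 4344) = 1/((sqrt(-35 + (9 + 4*(-1/5))))**2 - 4344) = 1/((sqrt(-35 + (9 - 4/5)))**2 - 4344) = 1/((sqrt(-35 + 41/5))**2 - 4344) = 1/((sqrt(-134/5))**2 - 4344) = 1/((I*sqrt(670)/5)**2 - 4344) = 1/(-134/5 - 4344) = 1/(-21854/5) = -5/21854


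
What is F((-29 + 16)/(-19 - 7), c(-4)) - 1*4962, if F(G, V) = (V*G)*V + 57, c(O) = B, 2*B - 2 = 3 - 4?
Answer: -39239/8 ≈ -4904.9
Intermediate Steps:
B = ½ (B = 1 + (3 - 4)/2 = 1 + (½)*(-1) = 1 - ½ = ½ ≈ 0.50000)
c(O) = ½
F(G, V) = 57 + G*V² (F(G, V) = (G*V)*V + 57 = G*V² + 57 = 57 + G*V²)
F((-29 + 16)/(-19 - 7), c(-4)) - 1*4962 = (57 + ((-29 + 16)/(-19 - 7))*(½)²) - 1*4962 = (57 - 13/(-26)*(¼)) - 4962 = (57 - 13*(-1/26)*(¼)) - 4962 = (57 + (½)*(¼)) - 4962 = (57 + ⅛) - 4962 = 457/8 - 4962 = -39239/8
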